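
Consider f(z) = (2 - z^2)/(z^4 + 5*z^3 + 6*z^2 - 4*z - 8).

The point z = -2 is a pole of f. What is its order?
3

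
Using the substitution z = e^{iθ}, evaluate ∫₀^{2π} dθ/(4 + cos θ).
Let J = ∫₀^{2π} dθ/(4 + cos θ).
Put z = e^{iθ}: then cos θ = (z + 1/z)/2, dθ = dz/(iz), and z runs once counterclockwise around |z| = 1:
  J = ∮_{|z|=1} 1/(4 + (z + 1/z)/2) · dz/(iz) = (2/i) ∮_{|z|=1} dz/(z^2 + 8*z + 1).
The roots of z^2 + 8*z + 1 are z = (-4 ± sqrt(4^2 - 1^2)), with sqrt(15) = sqrt(15); their product is 1, so only z₊ = -4 + sqrt(15) lies inside the unit circle (z₋ = -4 - sqrt(15) lies outside).
z₊ is a simple zero of q(z) = z^2 + 8*z + 1, so Res(1/q, z₊) = 1/q'(z₊) with q'(z) = 2*z + 8; and q'(z₊) = (z₊ - z₋) = 2*sqrt(15).
Therefore J = (2/i) · 2πi · 1/(2*sqrt(15)) = 2*pi/(sqrt(15)) = 2*sqrt(15)*pi/15

Final answer: 2*sqrt(15)*pi/15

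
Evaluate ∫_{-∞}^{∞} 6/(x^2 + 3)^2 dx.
sqrt(3)*pi/3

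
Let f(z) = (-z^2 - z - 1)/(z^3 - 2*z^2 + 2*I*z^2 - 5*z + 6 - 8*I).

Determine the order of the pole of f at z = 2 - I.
2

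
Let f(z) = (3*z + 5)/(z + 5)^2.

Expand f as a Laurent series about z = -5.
Put w = z - (-5), i.e. z = w - 5. The denominator is w^2, so it suffices to rewrite the numerator in powers of w.

P(z) = 3*z + 5
P(w - 5) = -10 + 3*w

Dividing each term by w^2:
  f = -10/w^2 + 3/w

Substituting back w = z + 5:
  f(z) = -10/(z + 5)^2 + 3/(z + 5)

The series is finite because the numerator is a polynomial; the negative powers form the principal part, and the coefficient of 1/(z + 5) gives Res(f, -5) = 3.

Final answer: -10/(z + 5)^2 + 3/(z + 5)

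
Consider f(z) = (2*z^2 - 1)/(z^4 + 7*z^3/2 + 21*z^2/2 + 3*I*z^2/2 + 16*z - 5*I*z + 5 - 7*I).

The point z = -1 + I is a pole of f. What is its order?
Factor the denominator:
  z^4 + 7*z^3/2 + 21*z^2/2 + 3*I*z^2/2 + 16*z - 5*I*z + 5 - 7*I = (z + 1 - I)^3*(z + 1/2 + 3*I)

The numerator P(z) = 2*z^2 - 1 has P(-1 + I) = -1 - 4*I ≠ 0, so no factor of (z + 1 - I) cancels.
Near z = -1 + I we can therefore write f(z) = g(z)/(z + 1 - I)^3 with g analytic at -1 + I and g(-1 + I) ≠ 0 (g is the numerator divided by the remaining denominator factors).

Hence z = -1 + I is a pole of order 3.

Final answer: 3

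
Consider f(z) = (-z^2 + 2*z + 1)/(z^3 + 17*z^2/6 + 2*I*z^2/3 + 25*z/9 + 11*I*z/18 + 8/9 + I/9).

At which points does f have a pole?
The singularities of f are the zeros of the denominator. Factoring,
  z^3 + 17*z^2/6 + 2*I*z^2/3 + 25*z/9 + 11*I*z/18 + 8/9 + I/9 = (z + 3/2 + I)*(z + 2/3)*(z + 2/3 - I/3)
so the candidates are z = -3/2 - I, z = -2/3, z = -2/3 + I/3.

Check the numerator P(z) = -z^2 + 2*z + 1 at each one:
  P(-3/2 - I) = -13/4 - 5*I ≠ 0, so z = -3/2 - I is a (simple) pole.
  P(-2/3) = -7/9 ≠ 0, so z = -2/3 is a (simple) pole.
  P(-2/3 + I/3) = -2/3 + 10*I/9 ≠ 0, so z = -2/3 + I/3 is a (simple) pole.

Poles of f: {-3/2 - I, -2/3, -2/3 + I/3}

Final answer: {-3/2 - I, -2/3, -2/3 + I/3}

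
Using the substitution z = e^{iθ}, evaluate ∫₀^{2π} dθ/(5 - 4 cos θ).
Call the integral J. The integrand is 2π-periodic and we integrate over a full period, so shifting θ does not change the value (θ → θ + π flips the sign of the trig term). Hence
  J = ∫₀^{2π} dθ/(5 + 4 cos θ).
Put z = e^{iθ}: then cos θ = (z + 1/z)/2, dθ = dz/(iz), and z runs once counterclockwise around |z| = 1:
  J = ∮_{|z|=1} 1/(5 + 4*(z + 1/z)/2) · dz/(iz) = (2/i) ∮_{|z|=1} dz/(4*z^2 + 10*z + 4).
The roots of 4*z^2 + 10*z + 4 are z = (-5 ± sqrt(5^2 - 4^2))/4, with sqrt(9) = 3; their product is 1, so only z₊ = -1/2 lies inside the unit circle (z₋ = -2 lies outside).
z₊ is a simple zero of q(z) = 4*z^2 + 10*z + 4, so Res(1/q, z₊) = 1/q'(z₊) with q'(z) = 8*z + 10; and q'(z₊) = 4*(z₊ - z₋) = 6.
Therefore J = (2/i) · 2πi · 1/(6) = 2*pi/(3) = 2*pi/3

Final answer: 2*pi/3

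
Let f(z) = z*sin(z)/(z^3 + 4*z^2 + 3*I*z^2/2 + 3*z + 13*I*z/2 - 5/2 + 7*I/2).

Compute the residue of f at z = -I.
(-4/15 - 2*I/15)*sinh(1)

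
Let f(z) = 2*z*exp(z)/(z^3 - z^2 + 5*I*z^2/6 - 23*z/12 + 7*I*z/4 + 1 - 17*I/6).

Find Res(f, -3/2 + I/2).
Write f(z) = P(z)/Q(z) with P(z) = 2*z*exp(z) and Q(z) = z^3 - z^2 + 5*I*z^2/6 - 23*z/12 + 7*I*z/4 + 1 - 17*I/6.
The denominator factors as Q(z) = (z - 1 + I/3)*(z + 3/2 - I/2)*(z - 3/2 + I), so z = -3/2 + I/2 is a simple zero of Q and P is analytic there; z = -3/2 + I/2 is therefore a simple pole and
  Res(f, z₀) = P(z₀)/Q'(z₀).

Q'(z) = 3*z^2 - 2*z + 5*I*z/3 - 23/12 + 7*I/4, so Q'(-3/2 + I/2) = 25/4 - 25*I/4.
P(-3/2 + I/2) = (-3 + I)*exp(-3/2 + I/2).

Res(f, -3/2 + I/2) = ((-3 + I)*exp(-3/2 + I/2))/(25/4 - 25*I/4) = (-8/25 - 4*I/25)*exp(-3/2 + I/2)

Final answer: (-8/25 - 4*I/25)*exp(-3/2 + I/2)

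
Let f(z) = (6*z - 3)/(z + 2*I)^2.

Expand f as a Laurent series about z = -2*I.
(-3 - 12*I)/(z + 2*I)^2 + 6/(z + 2*I)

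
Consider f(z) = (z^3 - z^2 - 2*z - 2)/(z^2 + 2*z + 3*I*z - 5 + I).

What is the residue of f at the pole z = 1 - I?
Write f(z) = P(z)/Q(z) with P(z) = z^3 - z^2 - 2*z - 2 and Q(z) = z^2 + 2*z + 3*I*z - 5 + I.
The denominator factors as Q(z) = (z - 1 + I)*(z + 3 + 2*I), so z = 1 - I is a simple zero of Q and P is analytic there; z = 1 - I is therefore a simple pole and
  Res(f, z₀) = P(z₀)/Q'(z₀).

Q'(z) = 2*z + 2 + 3*I, so Q'(1 - I) = 4 + I.
P(1 - I) = -6 + 2*I.

Res(f, 1 - I) = (-6 + 2*I)/(4 + I) = -22/17 + 14*I/17

Final answer: -22/17 + 14*I/17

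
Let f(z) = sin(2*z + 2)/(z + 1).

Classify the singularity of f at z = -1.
removable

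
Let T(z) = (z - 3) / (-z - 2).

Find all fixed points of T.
T(z) = z means z - 3 = z*(-z - 2), i.e.
  -z^2 - 3*z + 3 = 0.
Discriminant: (-3)^2 - 4*(-1)*(3) = 21, so the roots are real.
  z = (3 ± sqrt(21))/(2*(-1))
Fixed points: {-sqrt(21)/2 - 3/2, -3/2 + sqrt(21)/2}

Final answer: {-sqrt(21)/2 - 3/2, -3/2 + sqrt(21)/2}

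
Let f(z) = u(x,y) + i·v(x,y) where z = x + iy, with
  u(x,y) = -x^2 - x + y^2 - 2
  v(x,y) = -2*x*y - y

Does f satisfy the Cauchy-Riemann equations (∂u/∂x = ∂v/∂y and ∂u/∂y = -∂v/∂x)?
∂u/∂x = -2*x - 1
∂v/∂y = -2*x - 1
∂u/∂y = 2*y
∂v/∂x = -2*y
∂u/∂x = ∂v/∂y and ∂u/∂y = -∂v/∂x hold identically; f is analytic.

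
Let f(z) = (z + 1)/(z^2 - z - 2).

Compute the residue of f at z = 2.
Write f(z) = P(z)/Q(z) with P(z) = z + 1 and Q(z) = z^2 - z - 2.
The denominator factors as Q(z) = (z + 1)*(z - 2), so z = 2 is a simple zero of Q and P is analytic there; z = 2 is therefore a simple pole and
  Res(f, z₀) = P(z₀)/Q'(z₀).

Q'(z) = 2*z - 1, so Q'(2) = 3.
P(2) = 3.

Res(f, 2) = (3)/(3) = 1

Final answer: 1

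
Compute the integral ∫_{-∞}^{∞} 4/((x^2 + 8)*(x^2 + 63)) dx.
Let f(z) = 4/((z^2 + 8)*(z^2 + 63)). The denominator has no real zeros and deg Q - deg P = 4 ≥ 2, so the integral of f over the upper semicircle |z| = R tends to 0 as R → ∞. Closing the contour in the upper half-plane,
  ∫_{-∞}^{∞} f(x) dx = 2πi · Σ Res(f, z_k)  over the poles with Im z_k > 0.

Zeros of the denominator: z^2 + 63 = 0 gives z = ±3*sqrt(7)*I; z^2 + 8 = 0 gives z = ±2*sqrt(2)*I.
Upper half-plane: z = 2*sqrt(2)*I, z = 3*sqrt(7)*I (simple).

Each pole is a simple zero of Q(z) = z^4 + 71*z^2 + 504, so Res(f, z₀) = P(z₀)/Q'(z₀) with P(z) = 4, Q'(z) = 4*z^3 + 142*z:
  Res(f, 2*sqrt(2)*I) = (4)/(220*sqrt(2)*I) = -sqrt(2)*I/110
  Res(f, 3*sqrt(7)*I) = (4)/(-330*sqrt(7)*I) = 2*sqrt(7)*I/1155

Sum of residues: I*(-21*sqrt(2) + 4*sqrt(7))/2310
∫_{-∞}^{∞} f(x) dx = 2πi · (I*(-21*sqrt(2) + 4*sqrt(7))/2310) = pi*(-4*sqrt(7) + 21*sqrt(2))/1155

Final answer: pi*(-4*sqrt(7) + 21*sqrt(2))/1155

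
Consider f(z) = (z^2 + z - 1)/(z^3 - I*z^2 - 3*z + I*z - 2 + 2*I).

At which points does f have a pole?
The singularities of f are the zeros of the denominator. Factoring,
  z^3 - I*z^2 - 3*z + I*z - 2 + 2*I = (z + 1)*(z - 2)*(z + 1 - I)
so the candidates are z = -1, z = 2, z = -1 + I.

Check the numerator P(z) = z^2 + z - 1 at each one:
  P(-1) = -1 ≠ 0, so z = -1 is a (simple) pole.
  P(2) = 5 ≠ 0, so z = 2 is a (simple) pole.
  P(-1 + I) = -2 - I ≠ 0, so z = -1 + I is a (simple) pole.

Poles of f: {-1, -1 + I, 2}

Final answer: {-1, -1 + I, 2}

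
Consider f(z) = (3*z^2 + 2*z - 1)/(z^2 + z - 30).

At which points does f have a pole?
The singularities of f are the zeros of the denominator. Factoring,
  z^2 + z - 30 = (z - 5)*(z + 6)
so the candidates are z = 5, z = -6.

Check the numerator P(z) = 3*z^2 + 2*z - 1 at each one:
  P(5) = 84 ≠ 0, so z = 5 is a (simple) pole.
  P(-6) = 95 ≠ 0, so z = -6 is a (simple) pole.

Poles of f: {-6, 5}

Final answer: {-6, 5}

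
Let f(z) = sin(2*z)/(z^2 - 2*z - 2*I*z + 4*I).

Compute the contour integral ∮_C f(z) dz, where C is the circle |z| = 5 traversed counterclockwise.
By the residue theorem, ∮_C f(z) dz = 2πi · (sum of the residues of f at the poles inside |z| = 5).

The denominator factors as (z - 2)*(z - 2*I), so the singularities of f are simple poles at z = 2, z = 2*I.
  |2|² = 4 < 25 = 5², so this pole is inside the contour.
  |2*I|² = 4 < 25 = 5², so this pole is inside the contour.

With P(z) = sin(2*z) and Q(z) = z^2 - 2*z - 2*I*z + 4*I, each pole is simple, so Res(f, z₀) = P(z₀)/Q'(z₀) with Q'(z) = 2*z - 2 - 2*I.
  Res(f, 2) = P(2)/Q'(2) = (sin(4))/(2 - 2*I) = (1/4 + I/4)*sin(4)
  Res(f, 2*I) = P(2*I)/Q'(2*I) = (I*sinh(4))/(-2 + 2*I) = (1/4 - I/4)*sinh(4)

Sum of residues inside C: (1/4 - I/4)*sinh(4) + (1/4 + I/4)*sin(4)
∮_C f(z) dz = 2πi · ((1/4 - I/4)*sinh(4) + (1/4 + I/4)*sin(4)) = pi*(-1/2 + I/2)*sin(4) + pi*(1/2 + I/2)*sinh(4)

Final answer: pi*(-1/2 + I/2)*sin(4) + pi*(1/2 + I/2)*sinh(4)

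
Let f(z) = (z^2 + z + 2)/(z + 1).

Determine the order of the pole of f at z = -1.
1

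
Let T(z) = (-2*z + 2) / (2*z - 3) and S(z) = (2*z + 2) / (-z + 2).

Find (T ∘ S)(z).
(T ∘ S)(z) = T(S(z)) = ((-2)*S(z) + (2))/((2)*S(z) + (-3)). Multiply numerator and denominator by -z + 2:
  numerator:   (-2)*(2*z + 2) + (2)*(-z + 2) = -6*z
  denominator: (2)*(2*z + 2) + (-3)*(-z + 2) = 7*z - 2
(T ∘ S)(z) = -6*z/(7*z - 2)

Final answer: -6*z/(7*z - 2)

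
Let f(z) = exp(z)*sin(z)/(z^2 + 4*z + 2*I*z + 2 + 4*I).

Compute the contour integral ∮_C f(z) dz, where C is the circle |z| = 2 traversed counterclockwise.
By the residue theorem, ∮_C f(z) dz = 2πi · (sum of the residues of f at the poles inside |z| = 2).

The denominator factors as (z + 3 + I)*(z + 1 + I), so the singularities of f are simple poles at z = -3 - I, z = -1 - I.
  |-3 - I|² = 10 > 4 = 2², so this pole is outside the contour.
  |-1 - I|² = 2 < 4 = 2², so this pole is inside the contour.

With P(z) = exp(z)*sin(z) and Q(z) = z^2 + 4*z + 2*I*z + 2 + 4*I, each pole is simple, so Res(f, z₀) = P(z₀)/Q'(z₀) with Q'(z) = 2*z + 4 + 2*I.
  Res(f, -1 - I) = P(-1 - I)/Q'(-1 - I) = (-exp(-1 - I)*sin(1 + I))/(2) = -exp(-1 - I)*sin(1 + I)/2

∮_C f(z) dz = 2πi · (-exp(-1 - I)*sin(1 + I)/2) = -I*pi*exp(-1 - I)*sin(1 + I)

Final answer: -I*pi*exp(-1 - I)*sin(1 + I)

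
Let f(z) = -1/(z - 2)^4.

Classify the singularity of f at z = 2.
Write f(z) = g(z)/(z - 2)^4 with g(z) = -1.
g is entire and g(2) = -1 ≠ 0, so no factor of (z - 2) cancels: the Laurent expansion of f about z = 2 starts at the power -4, i.e. lim_{z→z₀} (z - z₀)^4 f(z) = -1 is finite and nonzero.
So z = 2 is a pole of order 4.

Final answer: pole of order 4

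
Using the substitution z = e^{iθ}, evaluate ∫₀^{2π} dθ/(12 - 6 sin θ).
Call the integral J. The integrand is 2π-periodic and we integrate over a full period, so shifting θ does not change the value (θ → θ + π/2 turns sin θ into cos θ; θ → θ + π flips the sign of the trig term). Hence
  J = ∫₀^{2π} dθ/(12 + 6 cos θ).
Put z = e^{iθ}: then cos θ = (z + 1/z)/2, dθ = dz/(iz), and z runs once counterclockwise around |z| = 1:
  J = ∮_{|z|=1} 1/(12 + 6*(z + 1/z)/2) · dz/(iz) = (2/i) ∮_{|z|=1} dz/(6*z^2 + 24*z + 6).
The roots of 6*z^2 + 24*z + 6 are z = (-12 ± sqrt(12^2 - 6^2))/6, with sqrt(108) = 6*sqrt(3); their product is 1, so only z₊ = -2 + sqrt(3) lies inside the unit circle (z₋ = -2 - sqrt(3) lies outside).
z₊ is a simple zero of q(z) = 6*z^2 + 24*z + 6, so Res(1/q, z₊) = 1/q'(z₊) with q'(z) = 12*z + 24; and q'(z₊) = 6*(z₊ - z₋) = 12*sqrt(3).
Therefore J = (2/i) · 2πi · 1/(12*sqrt(3)) = 2*pi/(6*sqrt(3)) = sqrt(3)*pi/9

Final answer: sqrt(3)*pi/9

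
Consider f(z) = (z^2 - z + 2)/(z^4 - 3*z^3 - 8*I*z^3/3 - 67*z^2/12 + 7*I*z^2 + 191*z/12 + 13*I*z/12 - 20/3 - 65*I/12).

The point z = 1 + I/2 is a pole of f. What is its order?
Factor the denominator:
  z^4 - 3*z^3 - 8*I*z^3/3 - 67*z^2/12 + 7*I*z^2 + 191*z/12 + 13*I*z/12 - 20/3 - 65*I/12 = (z - 1 - I/2)^2*(z + 2 - I)*(z - 3 - 2*I/3)

The numerator P(z) = z^2 - z + 2 has P(1 + I/2) = 7/4 + I/2 ≠ 0, so no factor of (z - 1 - I/2) cancels.
Near z = 1 + I/2 we can therefore write f(z) = g(z)/(z - 1 - I/2)^2 with g analytic at 1 + I/2 and g(1 + I/2) ≠ 0 (g is the numerator divided by the remaining denominator factors).

Hence z = 1 + I/2 is a pole of order 2.

Final answer: 2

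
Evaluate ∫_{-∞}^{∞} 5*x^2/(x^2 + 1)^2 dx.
Let f(z) = 5*z^2/(z^2 + 1)^2. The denominator has no real zeros and deg Q - deg P = 2 ≥ 2, so the integral of f over the upper semicircle |z| = R tends to 0 as R → ∞. Closing the contour in the upper half-plane,
  ∫_{-∞}^{∞} f(x) dx = 2πi · Σ Res(f, z_k)  over the poles with Im z_k > 0.

Zeros of the denominator: z^2 + 1 = 0 gives z = ±I.
Upper half-plane: z = I (a pole of order 2).

Write f(z) = g(z)/(z - I)^2 with g(z) = 5*z^2/(z + I)^2. For a double pole, Res(f, z₀) = g'(z₀):
  g'(z) = 10*I*z/(z + I)^3
  Res(f, I) = g'(I) = -5*I/4

∫_{-∞}^{∞} f(x) dx = 2πi · (-5*I/4) = 5*pi/2

Final answer: 5*pi/2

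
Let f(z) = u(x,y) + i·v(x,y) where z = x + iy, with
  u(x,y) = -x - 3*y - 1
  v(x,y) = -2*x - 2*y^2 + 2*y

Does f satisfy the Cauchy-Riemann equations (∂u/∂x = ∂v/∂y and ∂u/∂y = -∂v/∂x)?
∂u/∂x = -1
∂v/∂y = 2 - 4*y
∂u/∂y = -3
∂v/∂x = -2
∂u/∂x ≠ ∂v/∂y and ∂u/∂y ≠ -∂v/∂x; the Cauchy-Riemann equations are not satisfied, so f is not analytic.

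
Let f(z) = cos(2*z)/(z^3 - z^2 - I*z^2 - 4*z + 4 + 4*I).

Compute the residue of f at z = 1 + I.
Write f(z) = P(z)/Q(z) with P(z) = cos(2*z) and Q(z) = z^3 - z^2 - I*z^2 - 4*z + 4 + 4*I.
The denominator factors as Q(z) = (z - 2)*(z + 2)*(z - 1 - I), so z = 1 + I is a simple zero of Q and P is analytic there; z = 1 + I is therefore a simple pole and
  Res(f, z₀) = P(z₀)/Q'(z₀).

Q'(z) = 3*z^2 - 2*z - 2*I*z - 4, so Q'(1 + I) = -4 + 2*I.
P(1 + I) = cos(2 + 2*I).

Res(f, 1 + I) = (cos(2 + 2*I))/(-4 + 2*I) = (-1/5 - I/10)*cos(2 + 2*I)

Final answer: (-1/5 - I/10)*cos(2 + 2*I)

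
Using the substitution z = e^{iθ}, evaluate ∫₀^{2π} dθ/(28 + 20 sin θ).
Call the integral J. The integrand is 2π-periodic and we integrate over a full period, so shifting θ does not change the value (θ → θ + π/2 turns sin θ into cos θ). Hence
  J = ∫₀^{2π} dθ/(28 + 20 cos θ).
Put z = e^{iθ}: then cos θ = (z + 1/z)/2, dθ = dz/(iz), and z runs once counterclockwise around |z| = 1:
  J = ∮_{|z|=1} 1/(28 + 20*(z + 1/z)/2) · dz/(iz) = (2/i) ∮_{|z|=1} dz/(20*z^2 + 56*z + 20).
The roots of 20*z^2 + 56*z + 20 are z = (-28 ± sqrt(28^2 - 20^2))/20, with sqrt(384) = 8*sqrt(6); their product is 1, so only z₊ = -7/5 + 2*sqrt(6)/5 lies inside the unit circle (z₋ = -7/5 - 2*sqrt(6)/5 lies outside).
z₊ is a simple zero of q(z) = 20*z^2 + 56*z + 20, so Res(1/q, z₊) = 1/q'(z₊) with q'(z) = 40*z + 56; and q'(z₊) = 20*(z₊ - z₋) = 16*sqrt(6).
Therefore J = (2/i) · 2πi · 1/(16*sqrt(6)) = 2*pi/(8*sqrt(6)) = sqrt(6)*pi/24

Final answer: sqrt(6)*pi/24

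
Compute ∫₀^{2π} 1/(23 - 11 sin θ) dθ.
Call the integral J. The integrand is 2π-periodic and we integrate over a full period, so shifting θ does not change the value (θ → θ + π/2 turns sin θ into cos θ; θ → θ + π flips the sign of the trig term). Hence
  J = ∫₀^{2π} dθ/(23 + 11 cos θ).
Put z = e^{iθ}: then cos θ = (z + 1/z)/2, dθ = dz/(iz), and z runs once counterclockwise around |z| = 1:
  J = ∮_{|z|=1} 1/(23 + 11*(z + 1/z)/2) · dz/(iz) = (2/i) ∮_{|z|=1} dz/(11*z^2 + 46*z + 11).
The roots of 11*z^2 + 46*z + 11 are z = (-23 ± sqrt(23^2 - 11^2))/11, with sqrt(408) = 2*sqrt(102); their product is 1, so only z₊ = -23/11 + 2*sqrt(102)/11 lies inside the unit circle (z₋ = -23/11 - 2*sqrt(102)/11 lies outside).
z₊ is a simple zero of q(z) = 11*z^2 + 46*z + 11, so Res(1/q, z₊) = 1/q'(z₊) with q'(z) = 22*z + 46; and q'(z₊) = 11*(z₊ - z₋) = 4*sqrt(102).
Therefore J = (2/i) · 2πi · 1/(4*sqrt(102)) = 2*pi/(2*sqrt(102)) = sqrt(102)*pi/102

Final answer: sqrt(102)*pi/102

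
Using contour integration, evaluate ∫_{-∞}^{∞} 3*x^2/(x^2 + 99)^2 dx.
Let f(z) = 3*z^2/(z^2 + 99)^2. The denominator has no real zeros and deg Q - deg P = 2 ≥ 2, so the integral of f over the upper semicircle |z| = R tends to 0 as R → ∞. Closing the contour in the upper half-plane,
  ∫_{-∞}^{∞} f(x) dx = 2πi · Σ Res(f, z_k)  over the poles with Im z_k > 0.

Zeros of the denominator: z^2 + 99 = 0 gives z = ±3*sqrt(11)*I.
Upper half-plane: z = 3*sqrt(11)*I (a pole of order 2).

Write f(z) = g(z)/(z - 3*sqrt(11)*I)^2 with g(z) = 3*z^2/(z + 3*sqrt(11)*I)^2. For a double pole, Res(f, z₀) = g'(z₀):
  g'(z) = 18*sqrt(11)*I*z/(z + 3*sqrt(11)*I)^3
  Res(f, 3*sqrt(11)*I) = g'(3*sqrt(11)*I) = -sqrt(11)*I/44

∫_{-∞}^{∞} f(x) dx = 2πi · (-sqrt(11)*I/44) = sqrt(11)*pi/22

Final answer: sqrt(11)*pi/22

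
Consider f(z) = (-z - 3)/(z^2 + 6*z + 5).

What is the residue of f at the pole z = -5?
Write f(z) = P(z)/Q(z) with P(z) = -z - 3 and Q(z) = z^2 + 6*z + 5.
The denominator factors as Q(z) = (z + 5)*(z + 1), so z = -5 is a simple zero of Q and P is analytic there; z = -5 is therefore a simple pole and
  Res(f, z₀) = P(z₀)/Q'(z₀).

Q'(z) = 2*z + 6, so Q'(-5) = -4.
P(-5) = 2.

Res(f, -5) = (2)/(-4) = -1/2

Final answer: -1/2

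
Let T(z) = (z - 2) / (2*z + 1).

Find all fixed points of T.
{-I, I}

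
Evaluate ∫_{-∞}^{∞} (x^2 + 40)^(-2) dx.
Let f(z) = (z^2 + 40)^(-2). The denominator has no real zeros and deg Q - deg P = 4 ≥ 2, so the integral of f over the upper semicircle |z| = R tends to 0 as R → ∞. Closing the contour in the upper half-plane,
  ∫_{-∞}^{∞} f(x) dx = 2πi · Σ Res(f, z_k)  over the poles with Im z_k > 0.

Zeros of the denominator: z^2 + 40 = 0 gives z = ±2*sqrt(10)*I.
Upper half-plane: z = 2*sqrt(10)*I (a pole of order 2).

Write f(z) = g(z)/(z - 2*sqrt(10)*I)^2 with g(z) = (z + 2*sqrt(10)*I)^(-2). For a double pole, Res(f, z₀) = g'(z₀):
  g'(z) = -2/(z + 2*sqrt(10)*I)^3
  Res(f, 2*sqrt(10)*I) = g'(2*sqrt(10)*I) = -sqrt(10)*I/3200

∫_{-∞}^{∞} f(x) dx = 2πi · (-sqrt(10)*I/3200) = sqrt(10)*pi/1600

Final answer: sqrt(10)*pi/1600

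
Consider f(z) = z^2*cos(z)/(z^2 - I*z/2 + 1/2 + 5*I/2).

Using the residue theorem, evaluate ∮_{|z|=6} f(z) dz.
By the residue theorem, ∮_C f(z) dz = 2πi · (sum of the residues of f at the poles inside |z| = 6).

The denominator factors as (z - 1 + I)*(z + 1 - 3*I/2), so the singularities of f are simple poles at z = 1 - I, z = -1 + 3*I/2.
  |1 - I|² = 2 < 36 = 6², so this pole is inside the contour.
  |-1 + 3*I/2|² = 13/4 < 36 = 6², so this pole is inside the contour.

With P(z) = z^2*cos(z) and Q(z) = z^2 - I*z/2 + 1/2 + 5*I/2, each pole is simple, so Res(f, z₀) = P(z₀)/Q'(z₀) with Q'(z) = 2*z - I/2.
  Res(f, 1 - I) = P(1 - I)/Q'(1 - I) = (-2*I*cos(1 - I))/(2 - 5*I/2) = (20/41 - 16*I/41)*cos(1 - I)
  Res(f, -1 + 3*I/2) = P(-1 + 3*I/2)/Q'(-1 + 3*I/2) = ((-5/4 - 3*I)*cos(1 - 3*I/2))/(-2 + 5*I/2) = (-20/41 + 73*I/82)*cos(1 - 3*I/2)

Sum of residues inside C: (20/41 - 16*I/41)*cos(1 - I) + (-20/41 + 73*I/82)*cos(1 - 3*I/2)
∮_C f(z) dz = 2πi · ((20/41 - 16*I/41)*cos(1 - I) + (-20/41 + 73*I/82)*cos(1 - 3*I/2)) = pi*(-73/41 - 40*I/41)*cos(1 - 3*I/2) + pi*(32/41 + 40*I/41)*cos(1 - I)

Final answer: pi*(-73/41 - 40*I/41)*cos(1 - 3*I/2) + pi*(32/41 + 40*I/41)*cos(1 - I)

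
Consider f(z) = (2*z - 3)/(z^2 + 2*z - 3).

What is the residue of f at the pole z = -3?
Write f(z) = P(z)/Q(z) with P(z) = 2*z - 3 and Q(z) = z^2 + 2*z - 3.
The denominator factors as Q(z) = (z - 1)*(z + 3), so z = -3 is a simple zero of Q and P is analytic there; z = -3 is therefore a simple pole and
  Res(f, z₀) = P(z₀)/Q'(z₀).

Q'(z) = 2*z + 2, so Q'(-3) = -4.
P(-3) = -9.

Res(f, -3) = (-9)/(-4) = 9/4

Final answer: 9/4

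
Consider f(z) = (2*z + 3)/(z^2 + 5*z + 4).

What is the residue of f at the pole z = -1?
Write f(z) = P(z)/Q(z) with P(z) = 2*z + 3 and Q(z) = z^2 + 5*z + 4.
The denominator factors as Q(z) = (z + 1)*(z + 4), so z = -1 is a simple zero of Q and P is analytic there; z = -1 is therefore a simple pole and
  Res(f, z₀) = P(z₀)/Q'(z₀).

Q'(z) = 2*z + 5, so Q'(-1) = 3.
P(-1) = 1.

Res(f, -1) = (1)/(3) = 1/3

Final answer: 1/3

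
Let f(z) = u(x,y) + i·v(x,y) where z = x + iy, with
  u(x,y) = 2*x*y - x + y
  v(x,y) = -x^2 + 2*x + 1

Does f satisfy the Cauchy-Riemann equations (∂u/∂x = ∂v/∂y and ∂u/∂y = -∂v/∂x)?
∂u/∂x = 2*y - 1
∂v/∂y = 0
∂u/∂y = 2*x + 1
∂v/∂x = 2 - 2*x
∂u/∂x ≠ ∂v/∂y and ∂u/∂y ≠ -∂v/∂x; the Cauchy-Riemann equations are not satisfied, so f is not analytic.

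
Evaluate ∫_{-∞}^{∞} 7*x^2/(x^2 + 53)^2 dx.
Let f(z) = 7*z^2/(z^2 + 53)^2. The denominator has no real zeros and deg Q - deg P = 2 ≥ 2, so the integral of f over the upper semicircle |z| = R tends to 0 as R → ∞. Closing the contour in the upper half-plane,
  ∫_{-∞}^{∞} f(x) dx = 2πi · Σ Res(f, z_k)  over the poles with Im z_k > 0.

Zeros of the denominator: z^2 + 53 = 0 gives z = ±sqrt(53)*I.
Upper half-plane: z = sqrt(53)*I (a pole of order 2).

Write f(z) = g(z)/(z - sqrt(53)*I)^2 with g(z) = 7*z^2/(z + sqrt(53)*I)^2. For a double pole, Res(f, z₀) = g'(z₀):
  g'(z) = 14*sqrt(53)*I*z/(z + sqrt(53)*I)^3
  Res(f, sqrt(53)*I) = g'(sqrt(53)*I) = -7*sqrt(53)*I/212

∫_{-∞}^{∞} f(x) dx = 2πi · (-7*sqrt(53)*I/212) = 7*sqrt(53)*pi/106

Final answer: 7*sqrt(53)*pi/106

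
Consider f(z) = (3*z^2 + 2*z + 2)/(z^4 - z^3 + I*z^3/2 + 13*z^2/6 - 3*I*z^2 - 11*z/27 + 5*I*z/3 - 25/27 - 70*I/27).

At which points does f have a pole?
The singularities of f are the zeros of the denominator. Factoring,
  z^4 - z^3 + I*z^3/2 + 13*z^2/6 - 3*I*z^2 - 11*z/27 + 5*I*z/3 - 25/27 - 70*I/27 = (z + 1/3 + I)*(z - 1 - I)*(z - 2/3 - I)*(z + 1/3 + 3*I/2)
so the candidates are z = -1/3 - I, z = 1 + I, z = 2/3 + I, z = -1/3 - 3*I/2.

Check the numerator P(z) = 3*z^2 + 2*z + 2 at each one:
  P(-1/3 - I) = -4/3 ≠ 0, so z = -1/3 - I is a (simple) pole.
  P(1 + I) = 4 + 8*I ≠ 0, so z = 1 + I is a (simple) pole.
  P(2/3 + I) = 5/3 + 6*I ≠ 0, so z = 2/3 + I is a (simple) pole.
  P(-1/3 - 3*I/2) = -61/12 ≠ 0, so z = -1/3 - 3*I/2 is a (simple) pole.

Poles of f: {-1/3 - 3*I/2, -1/3 - I, 2/3 + I, 1 + I}

Final answer: {-1/3 - 3*I/2, -1/3 - I, 2/3 + I, 1 + I}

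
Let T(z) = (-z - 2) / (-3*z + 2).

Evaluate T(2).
Substitute z = 2:
  numerator:   -(2) - 2 = -4
  denominator: -3*(2) + 2 = -4
T(2) = (-4)/(-4) = 1

Final answer: 1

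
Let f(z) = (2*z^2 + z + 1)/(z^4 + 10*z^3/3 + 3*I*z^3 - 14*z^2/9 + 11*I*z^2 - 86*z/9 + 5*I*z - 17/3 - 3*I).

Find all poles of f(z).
{-3, -1, 1/3 - 2*I, 1/3 - I}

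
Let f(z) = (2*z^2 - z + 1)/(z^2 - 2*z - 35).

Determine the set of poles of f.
The singularities of f are the zeros of the denominator. Factoring,
  z^2 - 2*z - 35 = (z + 5)*(z - 7)
so the candidates are z = -5, z = 7.

Check the numerator P(z) = 2*z^2 - z + 1 at each one:
  P(-5) = 56 ≠ 0, so z = -5 is a (simple) pole.
  P(7) = 92 ≠ 0, so z = 7 is a (simple) pole.

Poles of f: {-5, 7}

Final answer: {-5, 7}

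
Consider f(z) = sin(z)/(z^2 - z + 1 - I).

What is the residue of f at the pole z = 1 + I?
Write f(z) = P(z)/Q(z) with P(z) = sin(z) and Q(z) = z^2 - z + 1 - I.
The denominator factors as Q(z) = (z + I)*(z - 1 - I), so z = 1 + I is a simple zero of Q and P is analytic there; z = 1 + I is therefore a simple pole and
  Res(f, z₀) = P(z₀)/Q'(z₀).

Q'(z) = 2*z - 1, so Q'(1 + I) = 1 + 2*I.
P(1 + I) = sin(1 + I).

Res(f, 1 + I) = (sin(1 + I))/(1 + 2*I) = (1/5 - 2*I/5)*sin(1 + I)

Final answer: (1/5 - 2*I/5)*sin(1 + I)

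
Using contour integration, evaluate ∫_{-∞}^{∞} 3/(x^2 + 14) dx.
Let f(z) = 3/(z^2 + 14). The denominator has no real zeros and deg Q - deg P = 2 ≥ 2, so the integral of f over the upper semicircle |z| = R tends to 0 as R → ∞. Closing the contour in the upper half-plane,
  ∫_{-∞}^{∞} f(x) dx = 2πi · Σ Res(f, z_k)  over the poles with Im z_k > 0.

Zeros of the denominator: z^2 + 14 = 0 gives z = ±sqrt(14)*I.
Upper half-plane: z = sqrt(14)*I (simple).

Each pole is a simple zero of Q(z) = z^2 + 14, so Res(f, z₀) = P(z₀)/Q'(z₀) with P(z) = 3, Q'(z) = 2*z:
  Res(f, sqrt(14)*I) = (3)/(2*sqrt(14)*I) = -3*sqrt(14)*I/28

∫_{-∞}^{∞} f(x) dx = 2πi · (-3*sqrt(14)*I/28) = 3*sqrt(14)*pi/14

Final answer: 3*sqrt(14)*pi/14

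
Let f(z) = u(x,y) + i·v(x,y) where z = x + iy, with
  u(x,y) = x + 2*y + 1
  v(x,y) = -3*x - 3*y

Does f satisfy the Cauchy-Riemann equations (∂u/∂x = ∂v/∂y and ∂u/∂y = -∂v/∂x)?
∂u/∂x = 1
∂v/∂y = -3
∂u/∂y = 2
∂v/∂x = -3
∂u/∂x ≠ ∂v/∂y and ∂u/∂y ≠ -∂v/∂x; the Cauchy-Riemann equations are not satisfied, so f is not analytic.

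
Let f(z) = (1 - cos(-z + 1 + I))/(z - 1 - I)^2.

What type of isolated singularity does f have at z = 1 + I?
Let u = z - 1 - I. The argument of cos is -z + 1 + I = -u, so
  f = (1 - cos(-u))/u^2 = ((-u)^2/2 - (-u)^4/24 + ...)/u^2 = 1/2 - (1/24)*u^2 + ...
The Laurent expansion about u = 0 has no negative powers; equivalently lim_{z→1 + I} f(z) = 1/2 exists and is finite.
So the singularity is removable.

Final answer: removable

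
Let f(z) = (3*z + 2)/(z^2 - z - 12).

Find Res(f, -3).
Write f(z) = P(z)/Q(z) with P(z) = 3*z + 2 and Q(z) = z^2 - z - 12.
The denominator factors as Q(z) = (z + 3)*(z - 4), so z = -3 is a simple zero of Q and P is analytic there; z = -3 is therefore a simple pole and
  Res(f, z₀) = P(z₀)/Q'(z₀).

Q'(z) = 2*z - 1, so Q'(-3) = -7.
P(-3) = -7.

Res(f, -3) = (-7)/(-7) = 1

Final answer: 1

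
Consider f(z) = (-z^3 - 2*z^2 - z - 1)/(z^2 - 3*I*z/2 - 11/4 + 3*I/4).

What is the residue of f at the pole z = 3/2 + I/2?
Write f(z) = P(z)/Q(z) with P(z) = -z^3 - 2*z^2 - z - 1 and Q(z) = z^2 - 3*I*z/2 - 11/4 + 3*I/4.
The denominator factors as Q(z) = (z + 3/2 - I)*(z - 3/2 - I/2), so z = 3/2 + I/2 is a simple zero of Q and P is analytic there; z = 3/2 + I/2 is therefore a simple pole and
  Res(f, z₀) = P(z₀)/Q'(z₀).

Q'(z) = 2*z - 3*I/2, so Q'(3/2 + I/2) = 3 - I/2.
P(3/2 + I/2) = -35/4 - 27*I/4.

Res(f, 3/2 + I/2) = (-35/4 - 27*I/4)/(3 - I/2) = -183/74 - 197*I/74

Final answer: -183/74 - 197*I/74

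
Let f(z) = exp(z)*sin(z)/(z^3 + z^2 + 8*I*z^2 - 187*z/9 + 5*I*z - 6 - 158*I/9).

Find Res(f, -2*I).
(-81/130 + 63*I/130)*exp(-2*I)*sinh(2)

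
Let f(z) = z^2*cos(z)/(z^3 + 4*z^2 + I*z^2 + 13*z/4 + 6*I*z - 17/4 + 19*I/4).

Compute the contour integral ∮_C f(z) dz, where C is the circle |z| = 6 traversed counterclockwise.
By the residue theorem, ∮_C f(z) dz = 2πi · (sum of the residues of f at the poles inside |z| = 6).

The denominator factors as (z + 3/2 + I)*(z + 3 - I)*(z - 1/2 + I), so the singularities of f are simple poles at z = -3/2 - I, z = -3 + I, z = 1/2 - I.
  |-3/2 - I|² = 13/4 < 36 = 6², so this pole is inside the contour.
  |-3 + I|² = 10 < 36 = 6², so this pole is inside the contour.
  |1/2 - I|² = 5/4 < 36 = 6², so this pole is inside the contour.

With P(z) = z^2*cos(z) and Q(z) = z^3 + 4*z^2 + I*z^2 + 13*z/4 + 6*I*z - 17/4 + 19*I/4, each pole is simple, so Res(f, z₀) = P(z₀)/Q'(z₀) with Q'(z) = 3*z^2 + 8*z + 2*I*z + 13/4 + 6*I.
  Res(f, -3/2 - I) = P(-3/2 - I)/Q'(-3/2 - I) = ((5/4 + 3*I)*cos(3/2 + I))/(-3 + 4*I) = (33/100 - 14*I/25)*cos(3/2 + I)
  Res(f, -3 + I) = P(-3 + I)/Q'(-3 + I) = ((8 - 6*I)*cos(3 - I))/(5/4 - 10*I) = (224/325 + 232*I/325)*cos(3 - I)
  Res(f, 1/2 - I) = P(1/2 - I)/Q'(1/2 - I) = ((-3/4 - I)*cos(1/2 - I))/(7 - 4*I) = (-1/52 - 2*I/13)*cos(1/2 - I)

Sum of residues inside C: (224/325 + 232*I/325)*cos(3 - I) + (33/100 - 14*I/25)*cos(3/2 + I) + (-1/52 - 2*I/13)*cos(1/2 - I)
∮_C f(z) dz = 2πi · ((224/325 + 232*I/325)*cos(3 - I) + (33/100 - 14*I/25)*cos(3/2 + I) + (-1/52 - 2*I/13)*cos(1/2 - I)) = pi*(-464/325 + 448*I/325)*cos(3 - I) + pi*(28/25 + 33*I/50)*cos(3/2 + I) + pi*(4/13 - I/26)*cos(1/2 - I)

Final answer: pi*(-464/325 + 448*I/325)*cos(3 - I) + pi*(28/25 + 33*I/50)*cos(3/2 + I) + pi*(4/13 - I/26)*cos(1/2 - I)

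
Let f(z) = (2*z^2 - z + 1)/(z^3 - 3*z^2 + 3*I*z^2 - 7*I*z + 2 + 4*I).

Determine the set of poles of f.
{-2*I, 1, 2 - I}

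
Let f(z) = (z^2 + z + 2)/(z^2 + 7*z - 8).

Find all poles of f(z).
The singularities of f are the zeros of the denominator. Factoring,
  z^2 + 7*z - 8 = (z + 8)*(z - 1)
so the candidates are z = -8, z = 1.

Check the numerator P(z) = z^2 + z + 2 at each one:
  P(-8) = 58 ≠ 0, so z = -8 is a (simple) pole.
  P(1) = 4 ≠ 0, so z = 1 is a (simple) pole.

Poles of f: {-8, 1}

Final answer: {-8, 1}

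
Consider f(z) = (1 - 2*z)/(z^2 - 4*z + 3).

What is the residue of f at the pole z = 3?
-5/2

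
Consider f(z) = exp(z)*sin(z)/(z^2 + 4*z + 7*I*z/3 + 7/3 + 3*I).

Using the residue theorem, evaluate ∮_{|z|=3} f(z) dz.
By the residue theorem, ∮_C f(z) dz = 2πi · (sum of the residues of f at the poles inside |z| = 3).

The denominator factors as (z + 1 + I/3)*(z + 3 + 2*I), so the singularities of f are simple poles at z = -1 - I/3, z = -3 - 2*I.
  |-1 - I/3|² = 10/9 < 9 = 3², so this pole is inside the contour.
  |-3 - 2*I|² = 13 > 9 = 3², so this pole is outside the contour.

With P(z) = exp(z)*sin(z) and Q(z) = z^2 + 4*z + 7*I*z/3 + 7/3 + 3*I, each pole is simple, so Res(f, z₀) = P(z₀)/Q'(z₀) with Q'(z) = 2*z + 4 + 7*I/3.
  Res(f, -1 - I/3) = P(-1 - I/3)/Q'(-1 - I/3) = (-exp(-1 - I/3)*sin(1 + I/3))/(2 + 5*I/3) = (-18/61 + 15*I/61)*exp(-1 - I/3)*sin(1 + I/3)

∮_C f(z) dz = 2πi · ((-18/61 + 15*I/61)*exp(-1 - I/3)*sin(1 + I/3)) = pi*(-30/61 - 36*I/61)*exp(-1 - I/3)*sin(1 + I/3)

Final answer: pi*(-30/61 - 36*I/61)*exp(-1 - I/3)*sin(1 + I/3)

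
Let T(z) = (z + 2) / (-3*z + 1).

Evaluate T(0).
Substitute z = 0:
  numerator:   (0) + 2 = 2
  denominator: -3*(0) + 1 = 1
T(0) = (2)/(1) = 2

Final answer: 2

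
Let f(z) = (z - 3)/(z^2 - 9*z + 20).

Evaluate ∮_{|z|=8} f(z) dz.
By the residue theorem, ∮_C f(z) dz = 2πi · (sum of the residues of f at the poles inside |z| = 8).

The denominator factors as (z - 5)*(z - 4), so the singularities of f are simple poles at z = 5, z = 4.
  |5|² = 25 < 64 = 8², so this pole is inside the contour.
  |4|² = 16 < 64 = 8², so this pole is inside the contour.

With P(z) = z - 3 and Q(z) = z^2 - 9*z + 20, each pole is simple, so Res(f, z₀) = P(z₀)/Q'(z₀) with Q'(z) = 2*z - 9.
  Res(f, 5) = P(5)/Q'(5) = (2)/(1) = 2
  Res(f, 4) = P(4)/Q'(4) = (1)/(-1) = -1

Sum of residues inside C: 1
∮_C f(z) dz = 2πi · (1) = 2*I*pi

Final answer: 2*I*pi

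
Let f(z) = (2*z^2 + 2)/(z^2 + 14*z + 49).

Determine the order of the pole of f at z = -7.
Factor the denominator:
  z^2 + 14*z + 49 = (z + 7)^2

The numerator P(z) = 2*z^2 + 2 has P(-7) = 100 ≠ 0, so no factor of (z + 7) cancels.
Near z = -7 we can therefore write f(z) = g(z)/(z + 7)^2 with g analytic at -7 and g(-7) ≠ 0 (g is just the numerator).

Hence z = -7 is a pole of order 2.

Final answer: 2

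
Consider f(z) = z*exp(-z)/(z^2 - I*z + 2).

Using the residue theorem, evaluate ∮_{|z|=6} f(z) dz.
4*I*pi*exp(-2*I)/3 + 2*I*pi*exp(I)/3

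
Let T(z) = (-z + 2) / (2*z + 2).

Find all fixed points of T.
T(z) = z means -z + 2 = z*(2*z + 2), i.e.
  2*z^2 + 3*z - 2 = 0.
Discriminant: (3)^2 - 4*(2)*(-2) = 25, so the roots are real.
  z = (-3 ± sqrt(25))/(2*(2))
Fixed points: {-2, 1/2}

Final answer: {-2, 1/2}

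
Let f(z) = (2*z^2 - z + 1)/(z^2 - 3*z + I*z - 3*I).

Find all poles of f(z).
The singularities of f are the zeros of the denominator. Factoring,
  z^2 - 3*z + I*z - 3*I = (z - 3)*(z + I)
so the candidates are z = 3, z = -I.

Check the numerator P(z) = 2*z^2 - z + 1 at each one:
  P(3) = 16 ≠ 0, so z = 3 is a (simple) pole.
  P(-I) = -1 + I ≠ 0, so z = -I is a (simple) pole.

Poles of f: {-I, 3}

Final answer: {-I, 3}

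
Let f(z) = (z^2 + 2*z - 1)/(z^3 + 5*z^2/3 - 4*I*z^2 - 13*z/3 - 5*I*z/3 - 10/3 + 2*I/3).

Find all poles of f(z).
The singularities of f are the zeros of the denominator. Factoring,
  z^3 + 5*z^2/3 - 4*I*z^2 - 13*z/3 - 5*I*z/3 - 10/3 + 2*I/3 = (z - 1 - I)*(z + 2/3)*(z + 2 - 3*I)
so the candidates are z = 1 + I, z = -2/3, z = -2 + 3*I.

Check the numerator P(z) = z^2 + 2*z - 1 at each one:
  P(1 + I) = 1 + 4*I ≠ 0, so z = 1 + I is a (simple) pole.
  P(-2/3) = -17/9 ≠ 0, so z = -2/3 is a (simple) pole.
  P(-2 + 3*I) = -10 - 6*I ≠ 0, so z = -2 + 3*I is a (simple) pole.

Poles of f: {-2 + 3*I, -2/3, 1 + I}

Final answer: {-2 + 3*I, -2/3, 1 + I}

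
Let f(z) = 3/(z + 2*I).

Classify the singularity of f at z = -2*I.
Write f(z) = g(z)/(z + 2*I) with g(z) = 3.
g is entire and g(-2*I) = 3 ≠ 0, so no factor of (z + 2*I) cancels: the Laurent expansion of f about z = -2*I starts at the power -1, i.e. lim_{z→z₀} (z - z₀) f(z) = 3 is finite and nonzero.
So z = -2*I is a pole of order 1.

Final answer: pole of order 1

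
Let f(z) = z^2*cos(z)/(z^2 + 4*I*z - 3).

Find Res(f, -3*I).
Write f(z) = P(z)/Q(z) with P(z) = z^2*cos(z) and Q(z) = z^2 + 4*I*z - 3.
The denominator factors as Q(z) = (z + 3*I)*(z + I), so z = -3*I is a simple zero of Q and P is analytic there; z = -3*I is therefore a simple pole and
  Res(f, z₀) = P(z₀)/Q'(z₀).

Q'(z) = 2*z + 4*I, so Q'(-3*I) = -2*I.
P(-3*I) = -9*cosh(3).

Res(f, -3*I) = (-9*cosh(3))/(-2*I) = -9*I*cosh(3)/2

Final answer: -9*I*cosh(3)/2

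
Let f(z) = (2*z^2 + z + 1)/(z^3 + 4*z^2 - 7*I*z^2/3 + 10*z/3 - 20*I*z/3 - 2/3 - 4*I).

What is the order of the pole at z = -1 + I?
Factor the denominator:
  z^3 + 4*z^2 - 7*I*z^2/3 + 10*z/3 - 20*I*z/3 - 2/3 - 4*I = (z + 1 - I)^2*(z + 2 - I/3)

The numerator P(z) = 2*z^2 + z + 1 has P(-1 + I) = -3*I ≠ 0, so no factor of (z + 1 - I) cancels.
Near z = -1 + I we can therefore write f(z) = g(z)/(z + 1 - I)^2 with g analytic at -1 + I and g(-1 + I) ≠ 0 (g is the numerator divided by the remaining denominator factors).

Hence z = -1 + I is a pole of order 2.

Final answer: 2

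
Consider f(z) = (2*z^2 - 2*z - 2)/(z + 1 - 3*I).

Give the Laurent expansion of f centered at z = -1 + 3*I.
Put w = z - (-1 + 3*I), i.e. z = w - 1 + 3*I. The denominator is w, so it suffices to rewrite the numerator in powers of w.

P(z) = 2*z^2 - 2*z - 2
P(w - 1 + 3*I) = -16 - 18*I + (-6 + 12*I)*w + 2*w^2

Dividing each term by w:
  f = (-16 - 18*I)/w - 6 + 12*I + 2*w

Substituting back w = z + 1 - 3*I:
  f(z) = (-16 - 18*I)/(z + 1 - 3*I) - 6 + 12*I + 2*(z + 1 - 3*I)

The series is finite because the numerator is a polynomial; the negative powers form the principal part, and the coefficient of 1/(z + 1 - 3*I) gives Res(f, -1 + 3*I) = -16 - 18*I.

Final answer: (-16 - 18*I)/(z + 1 - 3*I) - 6 + 12*I + 2*(z + 1 - 3*I)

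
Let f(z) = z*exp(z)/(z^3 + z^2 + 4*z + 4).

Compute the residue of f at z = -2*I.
(1/10 + I/5)*exp(-2*I)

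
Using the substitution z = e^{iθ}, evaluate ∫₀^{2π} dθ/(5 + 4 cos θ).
Let J = ∫₀^{2π} dθ/(5 + 4 cos θ).
Put z = e^{iθ}: then cos θ = (z + 1/z)/2, dθ = dz/(iz), and z runs once counterclockwise around |z| = 1:
  J = ∮_{|z|=1} 1/(5 + 4*(z + 1/z)/2) · dz/(iz) = (2/i) ∮_{|z|=1} dz/(4*z^2 + 10*z + 4).
The roots of 4*z^2 + 10*z + 4 are z = (-5 ± sqrt(5^2 - 4^2))/4, with sqrt(9) = 3; their product is 1, so only z₊ = -1/2 lies inside the unit circle (z₋ = -2 lies outside).
z₊ is a simple zero of q(z) = 4*z^2 + 10*z + 4, so Res(1/q, z₊) = 1/q'(z₊) with q'(z) = 8*z + 10; and q'(z₊) = 4*(z₊ - z₋) = 6.
Therefore J = (2/i) · 2πi · 1/(6) = 2*pi/(3) = 2*pi/3

Final answer: 2*pi/3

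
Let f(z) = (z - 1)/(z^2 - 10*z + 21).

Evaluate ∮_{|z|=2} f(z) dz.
By the residue theorem, ∮_C f(z) dz = 2πi · (sum of the residues of f at the poles inside |z| = 2).

The denominator factors as (z - 7)*(z - 3), so the singularities of f are simple poles at z = 7, z = 3.
  |7|² = 49 > 4 = 2², so this pole is outside the contour.
  |3|² = 9 > 4 = 2², so this pole is outside the contour.

No pole lies inside the contour, so f is analytic on and inside C and the integral is 0 (Cauchy's theorem).

Final answer: 0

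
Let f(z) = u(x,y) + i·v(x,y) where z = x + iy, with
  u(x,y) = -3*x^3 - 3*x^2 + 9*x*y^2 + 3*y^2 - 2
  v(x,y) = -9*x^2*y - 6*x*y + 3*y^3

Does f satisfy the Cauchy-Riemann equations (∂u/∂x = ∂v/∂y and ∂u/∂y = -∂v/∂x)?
∂u/∂x = -9*x^2 - 6*x + 9*y^2
∂v/∂y = -9*x^2 - 6*x + 9*y^2
∂u/∂y = 18*x*y + 6*y
∂v/∂x = -18*x*y - 6*y
∂u/∂x = ∂v/∂y and ∂u/∂y = -∂v/∂x hold identically; f is analytic.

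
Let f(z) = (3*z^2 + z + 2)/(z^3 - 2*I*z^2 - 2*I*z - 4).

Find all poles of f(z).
The singularities of f are the zeros of the denominator. Factoring,
  z^3 - 2*I*z^2 - 2*I*z - 4 = (z + 1 + I)*(z - 1 - I)*(z - 2*I)
so the candidates are z = -1 - I, z = 1 + I, z = 2*I.

Check the numerator P(z) = 3*z^2 + z + 2 at each one:
  P(-1 - I) = 1 + 5*I ≠ 0, so z = -1 - I is a (simple) pole.
  P(1 + I) = 3 + 7*I ≠ 0, so z = 1 + I is a (simple) pole.
  P(2*I) = -10 + 2*I ≠ 0, so z = 2*I is a (simple) pole.

Poles of f: {-1 - I, 2*I, 1 + I}

Final answer: {-1 - I, 2*I, 1 + I}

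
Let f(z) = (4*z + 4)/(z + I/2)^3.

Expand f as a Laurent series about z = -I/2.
Put w = z - (-I/2), i.e. z = w - I/2. The denominator is w^3, so it suffices to rewrite the numerator in powers of w.

P(z) = 4*z + 4
P(w - I/2) = 4 - 2*I + 4*w

Dividing each term by w^3:
  f = (4 - 2*I)/w^3 + 4/w^2

Substituting back w = z + I/2:
  f(z) = (4 - 2*I)/(z + I/2)^3 + 4/(z + I/2)^2

The series is finite because the numerator is a polynomial; the negative powers form the principal part.

Final answer: (4 - 2*I)/(z + I/2)^3 + 4/(z + I/2)^2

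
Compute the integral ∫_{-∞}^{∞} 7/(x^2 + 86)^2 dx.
Let f(z) = 7/(z^2 + 86)^2. The denominator has no real zeros and deg Q - deg P = 4 ≥ 2, so the integral of f over the upper semicircle |z| = R tends to 0 as R → ∞. Closing the contour in the upper half-plane,
  ∫_{-∞}^{∞} f(x) dx = 2πi · Σ Res(f, z_k)  over the poles with Im z_k > 0.

Zeros of the denominator: z^2 + 86 = 0 gives z = ±sqrt(86)*I.
Upper half-plane: z = sqrt(86)*I (a pole of order 2).

Write f(z) = g(z)/(z - sqrt(86)*I)^2 with g(z) = 7/(z + sqrt(86)*I)^2. For a double pole, Res(f, z₀) = g'(z₀):
  g'(z) = -14/(z + sqrt(86)*I)^3
  Res(f, sqrt(86)*I) = g'(sqrt(86)*I) = -7*sqrt(86)*I/29584

∫_{-∞}^{∞} f(x) dx = 2πi · (-7*sqrt(86)*I/29584) = 7*sqrt(86)*pi/14792

Final answer: 7*sqrt(86)*pi/14792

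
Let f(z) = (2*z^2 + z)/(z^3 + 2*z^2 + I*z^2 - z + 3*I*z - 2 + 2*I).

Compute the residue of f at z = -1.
-2/5 - I/5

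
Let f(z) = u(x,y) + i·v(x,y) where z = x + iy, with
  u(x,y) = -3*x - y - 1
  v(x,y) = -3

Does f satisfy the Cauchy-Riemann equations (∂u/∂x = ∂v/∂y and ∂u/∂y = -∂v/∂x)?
∂u/∂x = -3
∂v/∂y = 0
∂u/∂y = -1
∂v/∂x = 0
∂u/∂x ≠ ∂v/∂y and ∂u/∂y ≠ -∂v/∂x; the Cauchy-Riemann equations are not satisfied, so f is not analytic.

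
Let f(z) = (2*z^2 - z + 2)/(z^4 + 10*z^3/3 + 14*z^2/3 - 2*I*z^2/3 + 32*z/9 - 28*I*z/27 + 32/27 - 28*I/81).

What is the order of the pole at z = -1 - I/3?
3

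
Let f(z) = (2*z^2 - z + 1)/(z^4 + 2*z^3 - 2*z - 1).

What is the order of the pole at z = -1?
Factor the denominator:
  z^4 + 2*z^3 - 2*z - 1 = (z + 1)^3*(z - 1)

The numerator P(z) = 2*z^2 - z + 1 has P(-1) = 4 ≠ 0, so no factor of (z + 1) cancels.
Near z = -1 we can therefore write f(z) = g(z)/(z + 1)^3 with g analytic at -1 and g(-1) ≠ 0 (g is the numerator divided by the remaining denominator factors).

Hence z = -1 is a pole of order 3.

Final answer: 3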